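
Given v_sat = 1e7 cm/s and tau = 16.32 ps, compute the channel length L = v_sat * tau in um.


Step 1: tau in seconds = 16.32 ps * 1e-12 = 1.6320e-11 s
Step 2: L = v_sat * tau = 1e7 * 1.6320e-11 = 1.6320e-04 cm
Step 3: L in um = 1.6320e-04 * 1e4 = 1.632 um

1.632


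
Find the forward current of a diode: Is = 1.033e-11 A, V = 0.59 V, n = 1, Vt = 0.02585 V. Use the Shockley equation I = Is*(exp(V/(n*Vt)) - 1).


Step 1: V/(n*Vt) = 0.59/(1*0.02585) = 22.8240
Step 2: exp(22.8240) = 8.1722e+09
Step 3: I = 1.033e-11 * (8.1722e+09 - 1) = 8.44e-02 A

8.44e-02


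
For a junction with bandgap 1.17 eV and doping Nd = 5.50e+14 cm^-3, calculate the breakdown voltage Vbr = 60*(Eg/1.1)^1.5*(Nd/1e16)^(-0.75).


Step 1: Eg/1.1 = 1.17/1.1 = 1.063636
Step 2: (Eg/1.1)^1.5 = 1.063636^1.5 = 1.096957
Step 3: (Nd/1e16)^(-0.75) = (0.055)^(-0.75) = 8.804972
Step 4: Vbr = 60 * 1.096957 * 8.804972 = 579.5 V

579.5


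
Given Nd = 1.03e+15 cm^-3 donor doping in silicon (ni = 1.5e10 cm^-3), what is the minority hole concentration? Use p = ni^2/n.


Step 1: Since Nd >> ni, n ≈ Nd = 1.03e+15 cm^-3
Step 2: p = ni^2 / n = (1.5e10)^2 / 1.03e+15
Step 3: p = 2.25e20 / 1.03e+15 = 2.18e+05 cm^-3

2.18e+05


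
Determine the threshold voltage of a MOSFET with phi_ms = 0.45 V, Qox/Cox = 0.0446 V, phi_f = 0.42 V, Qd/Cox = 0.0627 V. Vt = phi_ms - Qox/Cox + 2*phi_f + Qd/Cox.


Step 1: Vt = phi_ms - Qox/Cox + 2*phi_f + Qd/Cox
Step 2: Vt = 0.45 - 0.0446 + 2*0.42 + 0.0627
Step 3: Vt = 0.45 - 0.0446 + 0.84 + 0.0627
Step 4: Vt = 1.3081 V

1.3081


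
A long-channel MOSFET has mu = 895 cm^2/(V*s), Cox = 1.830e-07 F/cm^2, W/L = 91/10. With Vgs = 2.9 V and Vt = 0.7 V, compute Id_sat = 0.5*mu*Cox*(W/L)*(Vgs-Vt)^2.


Step 1: Overdrive voltage Vov = Vgs - Vt = 2.9 - 0.7 = 2.2 V
Step 2: W/L = 91/10 = 9.1
Step 3: Id = 0.5 * 895 * 1.830e-07 * 9.1 * 2.2^2
Step 4: Id = 3.61e-03 A

3.61e-03


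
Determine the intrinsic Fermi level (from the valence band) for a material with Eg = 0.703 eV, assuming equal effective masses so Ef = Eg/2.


Step 1: For an intrinsic semiconductor, the Fermi level sits at midgap.
Step 2: Ef = Eg / 2 = 0.703 / 2 = 0.3515 eV

0.3515


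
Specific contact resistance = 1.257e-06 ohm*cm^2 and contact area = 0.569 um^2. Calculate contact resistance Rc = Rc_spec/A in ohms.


Step 1: Convert area to cm^2: 0.569 um^2 = 5.6900e-09 cm^2
Step 2: Rc = Rc_spec / A = 1.257e-06 / 5.6900e-09
Step 3: Rc = 2.21e+02 ohms

2.21e+02


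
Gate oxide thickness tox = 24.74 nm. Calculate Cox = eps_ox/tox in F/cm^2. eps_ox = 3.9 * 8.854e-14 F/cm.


Step 1: eps_ox = 3.9 * 8.854e-14 = 3.45306e-13 F/cm
Step 2: tox in cm = 24.74 nm * 1e-7 = 2.4740e-06 cm
Step 3: Cox = 3.45306e-13 / 2.4740e-06 = 1.40e-07 F/cm^2

1.40e-07


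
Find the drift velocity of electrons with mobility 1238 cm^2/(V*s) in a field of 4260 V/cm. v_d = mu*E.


Step 1: v_d = mu * E
Step 2: v_d = 1238 * 4260 = 5273880
Step 3: v_d = 5.27e+06 cm/s

5.27e+06


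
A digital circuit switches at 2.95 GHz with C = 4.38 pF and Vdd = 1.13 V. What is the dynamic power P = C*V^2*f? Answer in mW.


Step 1: V^2 = 1.13^2 = 1.2769 V^2
Step 2: P = C*V^2*f = 4.38e-12 F * 1.2769 * 2.95e9 Hz
Step 3: P = 1.64988249e-02 W
Step 4: P = 16.499 mW

16.499


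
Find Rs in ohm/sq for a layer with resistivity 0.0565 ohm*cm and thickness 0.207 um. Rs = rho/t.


Step 1: Convert thickness to cm: t = 0.207 um = 2.0700e-05 cm
Step 2: Rs = rho / t = 0.0565 / 2.0700e-05
Step 3: Rs = 2729.5 ohm/sq

2729.5


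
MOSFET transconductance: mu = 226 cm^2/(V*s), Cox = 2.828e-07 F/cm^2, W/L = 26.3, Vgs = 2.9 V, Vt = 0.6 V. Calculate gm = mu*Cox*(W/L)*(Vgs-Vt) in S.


Step 1: Vov = Vgs - Vt = 2.9 - 0.6 = 2.3 V
Step 2: gm = mu * Cox * (W/L) * Vov
Step 3: gm = 226 * 2.828e-07 * 26.3 * 2.3 = 3.87e-03 S

3.87e-03


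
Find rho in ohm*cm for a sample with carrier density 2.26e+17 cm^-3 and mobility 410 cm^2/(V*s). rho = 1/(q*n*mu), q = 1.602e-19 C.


Step 1: sigma = q * n * mu = 1.602e-19 * 2.26e+17 * 410 = 1.48441e+01 S/cm
Step 2: rho = 1 / sigma = 1 / 1.48441e+01 = 0.06737 ohm*cm

0.06737


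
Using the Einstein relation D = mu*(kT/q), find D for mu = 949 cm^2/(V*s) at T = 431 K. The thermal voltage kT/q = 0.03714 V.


Step 1: D = mu * (kT/q)
Step 2: D = 949 * 0.03714
Step 3: D = 35.25 cm^2/s

35.25


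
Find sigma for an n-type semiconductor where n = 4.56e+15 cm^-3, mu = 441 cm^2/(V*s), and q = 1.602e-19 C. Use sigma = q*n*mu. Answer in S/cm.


Step 1: sigma = q * n * mu
Step 2: sigma = 1.602e-19 * 4.56e+15 * 441
Step 3: sigma = 3.222e-01 S/cm

3.222e-01


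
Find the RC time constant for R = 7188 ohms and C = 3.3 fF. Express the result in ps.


Step 1: tau = R * C
Step 2: tau = 7188 * 3.3 fF = 7188 * 3.3e-15 F
Step 3: tau = 2.37204e-11 s = 23.7204 ps

23.7204


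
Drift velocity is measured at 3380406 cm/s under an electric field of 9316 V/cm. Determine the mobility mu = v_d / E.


Step 1: mu = v_d / E
Step 2: mu = 3380406 / 9316
Step 3: mu = 362.86 cm^2/(V*s)

362.86


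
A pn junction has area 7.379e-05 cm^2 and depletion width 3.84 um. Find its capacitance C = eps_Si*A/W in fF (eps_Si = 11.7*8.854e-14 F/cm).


Step 1: eps_Si = 11.7 * 8.854e-14 = 1.035918e-12 F/cm
Step 2: W in cm = 3.84 * 1e-4 = 3.84e-04 cm
Step 3: C = 1.035918e-12 * 7.379e-05 / 3.84e-04 = 1.990635e-13 F
Step 4: C = 199.06 fF

199.06


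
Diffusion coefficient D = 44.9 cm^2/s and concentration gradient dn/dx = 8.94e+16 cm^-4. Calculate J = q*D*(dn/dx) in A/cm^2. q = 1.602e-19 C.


Step 1: J = q * D * (dn/dx)
Step 2: J = 1.602e-19 * 44.9 * 8.94e+16
Step 3: J = 6.43e-01 A/cm^2

6.43e-01


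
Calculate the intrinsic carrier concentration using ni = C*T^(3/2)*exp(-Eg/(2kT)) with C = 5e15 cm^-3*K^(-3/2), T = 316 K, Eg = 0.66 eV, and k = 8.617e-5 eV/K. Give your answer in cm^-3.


Step 1: Compute kT = 8.617e-5 * 316 = 0.02722972 eV
Step 2: Exponent = -Eg/(2kT) = -0.66/(2*0.02722972) = -12.11911
Step 3: T^(3/2) = 316^1.5 = 5617.34
Step 4: ni = 5e15 * 5617.34 * exp(-12.11911) = 1.53e+14 cm^-3

1.53e+14


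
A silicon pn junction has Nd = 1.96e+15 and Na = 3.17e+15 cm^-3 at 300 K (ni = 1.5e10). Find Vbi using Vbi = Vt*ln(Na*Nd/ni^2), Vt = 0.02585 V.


Step 1: Compute Na*Nd/ni^2 = 3.17e+15 * 1.96e+15 / (1.5e10)^2 = 2.7614e+10
Step 2: ln(2.7614e+10) = 24.0416
Step 3: Vbi = 0.02585 * 24.0416 = 0.621 V

0.621


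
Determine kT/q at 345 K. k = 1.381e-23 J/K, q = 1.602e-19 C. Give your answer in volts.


Step 1: kT = 1.381e-23 * 345 = 4.76445e-21 J
Step 2: Vt = kT/q = 4.76445e-21 / 1.602e-19
Step 3: Vt = 0.02974 V

0.02974


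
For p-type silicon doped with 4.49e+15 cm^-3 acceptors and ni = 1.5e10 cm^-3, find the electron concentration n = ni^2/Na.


Step 1: Majority hole concentration p ≈ Na = 4.49e+15 cm^-3
Step 2: n = ni^2 / Na = (1.5e10)^2 / 4.49e+15
Step 3: n = 5.01e+04 cm^-3

5.01e+04


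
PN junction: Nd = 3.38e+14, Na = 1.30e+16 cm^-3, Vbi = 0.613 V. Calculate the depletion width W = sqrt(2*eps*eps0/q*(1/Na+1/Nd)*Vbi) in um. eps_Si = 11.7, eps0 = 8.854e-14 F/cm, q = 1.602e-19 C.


Step 1: 1/Na + 1/Nd = 1/1.30e+16 + 1/3.38e+14 = 3.03550e-15
Step 2: 2*eps*eps0/q = 2*11.7*8.854e-14/1.602e-19 = 1.293281e+07
Step 3: W^2 = 1.293281e+07 * 3.03550e-15 * 0.613 = 2.40649e-08
Step 4: W = sqrt(2.40649e-08) = 1.551e-04 cm = 1.551 um

1.551


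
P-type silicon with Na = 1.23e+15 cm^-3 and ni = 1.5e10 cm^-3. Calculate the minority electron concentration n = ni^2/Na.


Step 1: Majority hole concentration p ≈ Na = 1.23e+15 cm^-3
Step 2: n = ni^2 / Na = (1.5e10)^2 / 1.23e+15
Step 3: n = 1.83e+05 cm^-3

1.83e+05


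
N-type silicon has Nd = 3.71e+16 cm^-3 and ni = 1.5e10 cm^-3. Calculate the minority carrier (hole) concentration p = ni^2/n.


Step 1: Since Nd >> ni, n ≈ Nd = 3.71e+16 cm^-3
Step 2: p = ni^2 / n = (1.5e10)^2 / 3.71e+16
Step 3: p = 2.25e20 / 3.71e+16 = 6.06e+03 cm^-3

6.06e+03


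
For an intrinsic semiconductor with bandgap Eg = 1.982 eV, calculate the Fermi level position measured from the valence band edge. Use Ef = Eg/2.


Step 1: For an intrinsic semiconductor, the Fermi level sits at midgap.
Step 2: Ef = Eg / 2 = 1.982 / 2 = 0.991 eV

0.991


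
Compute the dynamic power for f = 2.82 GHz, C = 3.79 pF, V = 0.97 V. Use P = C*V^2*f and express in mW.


Step 1: V^2 = 0.97^2 = 0.9409 V^2
Step 2: P = C*V^2*f = 3.79e-12 F * 0.9409 * 2.82e9 Hz
Step 3: P = 1.005615102e-02 W
Step 4: P = 10.056 mW

10.056


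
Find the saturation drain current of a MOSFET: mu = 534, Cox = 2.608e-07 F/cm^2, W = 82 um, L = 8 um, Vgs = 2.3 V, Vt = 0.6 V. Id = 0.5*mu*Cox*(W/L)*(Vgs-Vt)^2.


Step 1: Overdrive voltage Vov = Vgs - Vt = 2.3 - 0.6 = 1.7 V
Step 2: W/L = 82/8 = 10.25
Step 3: Id = 0.5 * 534 * 2.608e-07 * 10.25 * 1.7^2
Step 4: Id = 2.06e-03 A

2.06e-03


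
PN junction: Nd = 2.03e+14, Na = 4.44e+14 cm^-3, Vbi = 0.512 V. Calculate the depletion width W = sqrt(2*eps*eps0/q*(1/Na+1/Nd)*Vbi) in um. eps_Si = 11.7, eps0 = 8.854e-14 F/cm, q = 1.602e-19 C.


Step 1: 1/Na + 1/Nd = 1/4.44e+14 + 1/2.03e+14 = 7.17836e-15
Step 2: 2*eps*eps0/q = 2*11.7*8.854e-14/1.602e-19 = 1.293281e+07
Step 3: W^2 = 1.293281e+07 * 7.17836e-15 * 0.512 = 4.75322e-08
Step 4: W = sqrt(4.75322e-08) = 2.180e-04 cm = 2.18 um

2.18


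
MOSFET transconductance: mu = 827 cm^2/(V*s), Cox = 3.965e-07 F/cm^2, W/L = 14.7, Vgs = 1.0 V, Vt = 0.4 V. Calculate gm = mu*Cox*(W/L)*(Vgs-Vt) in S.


Step 1: Vov = Vgs - Vt = 1.0 - 0.4 = 0.6 V
Step 2: gm = mu * Cox * (W/L) * Vov
Step 3: gm = 827 * 3.965e-07 * 14.7 * 0.6 = 2.89e-03 S

2.89e-03


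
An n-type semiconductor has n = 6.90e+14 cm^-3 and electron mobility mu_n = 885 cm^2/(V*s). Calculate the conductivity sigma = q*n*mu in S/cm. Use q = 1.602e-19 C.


Step 1: sigma = q * n * mu
Step 2: sigma = 1.602e-19 * 6.90e+14 * 885
Step 3: sigma = 9.783e-02 S/cm

9.783e-02


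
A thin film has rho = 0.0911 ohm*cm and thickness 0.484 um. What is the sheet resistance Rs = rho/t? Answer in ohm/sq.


Step 1: Convert thickness to cm: t = 0.484 um = 4.8400e-05 cm
Step 2: Rs = rho / t = 0.0911 / 4.8400e-05
Step 3: Rs = 1882.2 ohm/sq

1882.2


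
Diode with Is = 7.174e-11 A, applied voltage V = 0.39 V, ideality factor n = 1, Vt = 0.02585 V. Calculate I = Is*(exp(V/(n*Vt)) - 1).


Step 1: V/(n*Vt) = 0.39/(1*0.02585) = 15.0870
Step 2: exp(15.0870) = 3.5662e+06
Step 3: I = 7.174e-11 * (3.5662e+06 - 1) = 2.56e-04 A

2.56e-04


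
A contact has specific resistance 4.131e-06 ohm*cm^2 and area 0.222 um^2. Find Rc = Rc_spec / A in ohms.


Step 1: Convert area to cm^2: 0.222 um^2 = 2.2200e-09 cm^2
Step 2: Rc = Rc_spec / A = 4.131e-06 / 2.2200e-09
Step 3: Rc = 1.86e+03 ohms

1.86e+03


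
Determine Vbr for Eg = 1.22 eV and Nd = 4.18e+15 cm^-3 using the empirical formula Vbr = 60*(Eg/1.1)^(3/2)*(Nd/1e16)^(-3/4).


Step 1: Eg/1.1 = 1.22/1.1 = 1.109091
Step 2: (Eg/1.1)^1.5 = 1.109091^1.5 = 1.168021
Step 3: (Nd/1e16)^(-0.75) = (0.418)^(-0.75) = 1.923613
Step 4: Vbr = 60 * 1.168021 * 1.923613 = 134.8 V

134.8


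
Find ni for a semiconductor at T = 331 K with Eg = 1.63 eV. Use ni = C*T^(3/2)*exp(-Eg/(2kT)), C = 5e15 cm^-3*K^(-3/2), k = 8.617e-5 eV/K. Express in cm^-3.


Step 1: Compute kT = 8.617e-5 * 331 = 0.02852227 eV
Step 2: Exponent = -Eg/(2kT) = -1.63/(2*0.02852227) = -28.57416
Step 3: T^(3/2) = 331^1.5 = 6022.02
Step 4: ni = 5e15 * 6022.02 * exp(-28.57416) = 1.17e+07 cm^-3

1.17e+07


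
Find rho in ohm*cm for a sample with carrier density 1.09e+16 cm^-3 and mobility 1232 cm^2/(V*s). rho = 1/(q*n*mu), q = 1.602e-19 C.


Step 1: sigma = q * n * mu = 1.602e-19 * 1.09e+16 * 1232 = 2.15129e+00 S/cm
Step 2: rho = 1 / sigma = 1 / 2.15129e+00 = 0.4648 ohm*cm

0.4648


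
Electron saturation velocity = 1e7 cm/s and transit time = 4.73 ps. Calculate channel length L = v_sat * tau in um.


Step 1: tau in seconds = 4.73 ps * 1e-12 = 4.7300e-12 s
Step 2: L = v_sat * tau = 1e7 * 4.7300e-12 = 4.7300e-05 cm
Step 3: L in um = 4.7300e-05 * 1e4 = 0.473 um

0.473


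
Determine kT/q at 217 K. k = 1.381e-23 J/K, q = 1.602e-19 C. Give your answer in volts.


Step 1: kT = 1.381e-23 * 217 = 2.99677e-21 J
Step 2: Vt = kT/q = 2.99677e-21 / 1.602e-19
Step 3: Vt = 0.01871 V

0.01871


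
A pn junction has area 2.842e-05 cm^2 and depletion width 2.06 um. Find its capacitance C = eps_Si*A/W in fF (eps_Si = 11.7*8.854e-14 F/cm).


Step 1: eps_Si = 11.7 * 8.854e-14 = 1.035918e-12 F/cm
Step 2: W in cm = 2.06 * 1e-4 = 2.06e-04 cm
Step 3: C = 1.035918e-12 * 2.842e-05 / 2.06e-04 = 1.429165e-13 F
Step 4: C = 142.92 fF

142.92


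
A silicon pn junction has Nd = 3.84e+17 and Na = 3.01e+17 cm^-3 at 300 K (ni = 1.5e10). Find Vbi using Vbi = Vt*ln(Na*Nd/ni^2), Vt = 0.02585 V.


Step 1: Compute Na*Nd/ni^2 = 3.01e+17 * 3.84e+17 / (1.5e10)^2 = 5.1371e+14
Step 2: ln(5.1371e+14) = 33.8727
Step 3: Vbi = 0.02585 * 33.8727 = 0.876 V

0.876


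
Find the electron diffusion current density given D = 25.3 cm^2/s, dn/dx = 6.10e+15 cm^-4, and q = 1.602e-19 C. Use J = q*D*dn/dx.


Step 1: J = q * D * (dn/dx)
Step 2: J = 1.602e-19 * 25.3 * 6.10e+15
Step 3: J = 2.47e-02 A/cm^2

2.47e-02


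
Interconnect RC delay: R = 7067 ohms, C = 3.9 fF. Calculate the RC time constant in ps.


Step 1: tau = R * C
Step 2: tau = 7067 * 3.9 fF = 7067 * 3.9e-15 F
Step 3: tau = 2.75613e-11 s = 27.5613 ps

27.5613


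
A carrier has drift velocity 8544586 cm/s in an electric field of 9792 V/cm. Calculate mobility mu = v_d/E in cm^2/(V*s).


Step 1: mu = v_d / E
Step 2: mu = 8544586 / 9792
Step 3: mu = 872.61 cm^2/(V*s)

872.61


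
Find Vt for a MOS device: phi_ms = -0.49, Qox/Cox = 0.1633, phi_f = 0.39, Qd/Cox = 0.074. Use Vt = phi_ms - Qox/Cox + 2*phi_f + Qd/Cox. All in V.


Step 1: Vt = phi_ms - Qox/Cox + 2*phi_f + Qd/Cox
Step 2: Vt = -0.49 - 0.1633 + 2*0.39 + 0.074
Step 3: Vt = -0.49 - 0.1633 + 0.78 + 0.074
Step 4: Vt = 0.2007 V

0.2007


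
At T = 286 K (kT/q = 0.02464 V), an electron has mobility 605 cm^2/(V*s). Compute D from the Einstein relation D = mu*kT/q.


Step 1: D = mu * (kT/q)
Step 2: D = 605 * 0.02464
Step 3: D = 14.91 cm^2/s

14.91


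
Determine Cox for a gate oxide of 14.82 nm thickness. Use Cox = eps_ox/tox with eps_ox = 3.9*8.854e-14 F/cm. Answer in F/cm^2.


Step 1: eps_ox = 3.9 * 8.854e-14 = 3.45306e-13 F/cm
Step 2: tox in cm = 14.82 nm * 1e-7 = 1.4820e-06 cm
Step 3: Cox = 3.45306e-13 / 1.4820e-06 = 2.33e-07 F/cm^2

2.33e-07


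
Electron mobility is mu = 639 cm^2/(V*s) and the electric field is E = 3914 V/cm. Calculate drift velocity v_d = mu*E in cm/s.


Step 1: v_d = mu * E
Step 2: v_d = 639 * 3914 = 2501046
Step 3: v_d = 2.50e+06 cm/s

2.50e+06


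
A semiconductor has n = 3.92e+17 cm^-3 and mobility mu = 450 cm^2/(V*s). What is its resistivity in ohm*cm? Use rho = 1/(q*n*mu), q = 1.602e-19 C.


Step 1: sigma = q * n * mu = 1.602e-19 * 3.92e+17 * 450 = 2.82593e+01 S/cm
Step 2: rho = 1 / sigma = 1 / 2.82593e+01 = 0.03539 ohm*cm

0.03539


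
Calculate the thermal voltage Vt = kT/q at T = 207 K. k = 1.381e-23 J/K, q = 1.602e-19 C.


Step 1: kT = 1.381e-23 * 207 = 2.85867e-21 J
Step 2: Vt = kT/q = 2.85867e-21 / 1.602e-19
Step 3: Vt = 0.01784 V

0.01784


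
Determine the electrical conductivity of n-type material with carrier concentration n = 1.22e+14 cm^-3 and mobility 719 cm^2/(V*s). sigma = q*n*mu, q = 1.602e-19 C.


Step 1: sigma = q * n * mu
Step 2: sigma = 1.602e-19 * 1.22e+14 * 719
Step 3: sigma = 1.405e-02 S/cm

1.405e-02


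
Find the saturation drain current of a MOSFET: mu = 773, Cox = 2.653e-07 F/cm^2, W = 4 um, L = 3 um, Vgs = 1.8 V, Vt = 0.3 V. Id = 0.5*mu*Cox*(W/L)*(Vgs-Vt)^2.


Step 1: Overdrive voltage Vov = Vgs - Vt = 1.8 - 0.3 = 1.5 V
Step 2: W/L = 4/3 = 1.33333
Step 3: Id = 0.5 * 773 * 2.653e-07 * 1.33333 * 1.5^2
Step 4: Id = 3.08e-04 A

3.08e-04


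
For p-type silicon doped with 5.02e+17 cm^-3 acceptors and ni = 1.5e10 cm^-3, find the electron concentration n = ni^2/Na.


Step 1: Majority hole concentration p ≈ Na = 5.02e+17 cm^-3
Step 2: n = ni^2 / Na = (1.5e10)^2 / 5.02e+17
Step 3: n = 4.48e+02 cm^-3

4.48e+02


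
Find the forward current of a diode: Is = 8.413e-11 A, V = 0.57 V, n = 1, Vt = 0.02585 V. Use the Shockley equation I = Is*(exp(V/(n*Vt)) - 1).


Step 1: V/(n*Vt) = 0.57/(1*0.02585) = 22.0503
Step 2: exp(22.0503) = 3.7698e+09
Step 3: I = 8.413e-11 * (3.7698e+09 - 1) = 3.17e-01 A

3.17e-01


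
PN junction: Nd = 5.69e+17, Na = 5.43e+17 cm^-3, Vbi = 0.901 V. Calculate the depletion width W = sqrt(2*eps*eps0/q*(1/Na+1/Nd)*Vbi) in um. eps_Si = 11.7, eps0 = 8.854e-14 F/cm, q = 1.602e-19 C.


Step 1: 1/Na + 1/Nd = 1/5.43e+17 + 1/5.69e+17 = 3.59909e-18
Step 2: 2*eps*eps0/q = 2*11.7*8.854e-14/1.602e-19 = 1.293281e+07
Step 3: W^2 = 1.293281e+07 * 3.59909e-18 * 0.901 = 4.19383e-11
Step 4: W = sqrt(4.19383e-11) = 6.476e-06 cm = 0.06476 um

0.06476


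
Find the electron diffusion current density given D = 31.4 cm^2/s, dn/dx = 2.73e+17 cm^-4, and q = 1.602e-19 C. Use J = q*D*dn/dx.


Step 1: J = q * D * (dn/dx)
Step 2: J = 1.602e-19 * 31.4 * 2.73e+17
Step 3: J = 1.37e+00 A/cm^2

1.37e+00


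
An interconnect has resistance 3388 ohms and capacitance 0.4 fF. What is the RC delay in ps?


Step 1: tau = R * C
Step 2: tau = 3388 * 0.4 fF = 3388 * 4.0e-16 F
Step 3: tau = 1.3552e-12 s = 1.3552 ps

1.3552


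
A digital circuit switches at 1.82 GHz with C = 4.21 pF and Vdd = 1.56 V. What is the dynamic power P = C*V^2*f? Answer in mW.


Step 1: V^2 = 1.56^2 = 2.4336 V^2
Step 2: P = C*V^2*f = 4.21e-12 F * 2.4336 * 1.82e9 Hz
Step 3: P = 1.864672992e-02 W
Step 4: P = 18.647 mW

18.647


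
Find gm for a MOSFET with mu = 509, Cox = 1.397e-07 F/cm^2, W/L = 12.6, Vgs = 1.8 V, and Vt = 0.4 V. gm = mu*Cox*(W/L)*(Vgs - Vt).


Step 1: Vov = Vgs - Vt = 1.8 - 0.4 = 1.4 V
Step 2: gm = mu * Cox * (W/L) * Vov
Step 3: gm = 509 * 1.397e-07 * 12.6 * 1.4 = 1.25e-03 S

1.25e-03


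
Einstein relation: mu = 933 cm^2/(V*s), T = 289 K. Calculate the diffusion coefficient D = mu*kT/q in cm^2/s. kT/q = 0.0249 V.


Step 1: D = mu * (kT/q)
Step 2: D = 933 * 0.0249
Step 3: D = 23.23 cm^2/s

23.23


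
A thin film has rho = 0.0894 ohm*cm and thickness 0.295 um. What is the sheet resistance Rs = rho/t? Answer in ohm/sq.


Step 1: Convert thickness to cm: t = 0.295 um = 2.9500e-05 cm
Step 2: Rs = rho / t = 0.0894 / 2.9500e-05
Step 3: Rs = 3030.5 ohm/sq

3030.5


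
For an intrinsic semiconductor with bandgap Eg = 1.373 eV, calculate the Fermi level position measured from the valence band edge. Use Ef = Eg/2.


Step 1: For an intrinsic semiconductor, the Fermi level sits at midgap.
Step 2: Ef = Eg / 2 = 1.373 / 2 = 0.6865 eV

0.6865


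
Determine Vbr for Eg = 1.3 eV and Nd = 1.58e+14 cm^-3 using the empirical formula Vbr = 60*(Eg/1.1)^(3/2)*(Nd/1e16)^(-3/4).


Step 1: Eg/1.1 = 1.3/1.1 = 1.181818
Step 2: (Eg/1.1)^1.5 = 1.181818^1.5 = 1.284772
Step 3: (Nd/1e16)^(-0.75) = (0.0158)^(-0.75) = 22.439190
Step 4: Vbr = 60 * 1.284772 * 22.439190 = 1729.8 V

1729.8


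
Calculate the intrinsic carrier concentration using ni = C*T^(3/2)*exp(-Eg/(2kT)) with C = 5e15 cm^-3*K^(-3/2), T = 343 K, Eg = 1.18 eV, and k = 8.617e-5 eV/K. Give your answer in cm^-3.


Step 1: Compute kT = 8.617e-5 * 343 = 0.02955631 eV
Step 2: Exponent = -Eg/(2kT) = -1.18/(2*0.02955631) = -19.96190
Step 3: T^(3/2) = 343^1.5 = 6352.45
Step 4: ni = 5e15 * 6352.45 * exp(-19.96190) = 6.80e+10 cm^-3

6.80e+10


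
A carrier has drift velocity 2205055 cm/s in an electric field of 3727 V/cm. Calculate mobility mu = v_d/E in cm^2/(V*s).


Step 1: mu = v_d / E
Step 2: mu = 2205055 / 3727
Step 3: mu = 591.64 cm^2/(V*s)

591.64


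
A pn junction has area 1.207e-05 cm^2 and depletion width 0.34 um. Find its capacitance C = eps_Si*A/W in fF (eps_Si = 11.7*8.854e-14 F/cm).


Step 1: eps_Si = 11.7 * 8.854e-14 = 1.035918e-12 F/cm
Step 2: W in cm = 0.34 * 1e-4 = 3.40e-05 cm
Step 3: C = 1.035918e-12 * 1.207e-05 / 3.40e-05 = 3.677509e-13 F
Step 4: C = 367.75 fF

367.75


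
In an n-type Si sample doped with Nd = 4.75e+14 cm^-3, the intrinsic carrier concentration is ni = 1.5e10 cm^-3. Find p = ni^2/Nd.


Step 1: Since Nd >> ni, n ≈ Nd = 4.75e+14 cm^-3
Step 2: p = ni^2 / n = (1.5e10)^2 / 4.75e+14
Step 3: p = 2.25e20 / 4.75e+14 = 4.74e+05 cm^-3

4.74e+05


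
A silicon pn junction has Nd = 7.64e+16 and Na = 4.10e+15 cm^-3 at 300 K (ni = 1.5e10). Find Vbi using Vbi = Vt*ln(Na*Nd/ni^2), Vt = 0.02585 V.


Step 1: Compute Na*Nd/ni^2 = 4.10e+15 * 7.64e+16 / (1.5e10)^2 = 1.3922e+12
Step 2: ln(1.3922e+12) = 27.9619
Step 3: Vbi = 0.02585 * 27.9619 = 0.723 V

0.723


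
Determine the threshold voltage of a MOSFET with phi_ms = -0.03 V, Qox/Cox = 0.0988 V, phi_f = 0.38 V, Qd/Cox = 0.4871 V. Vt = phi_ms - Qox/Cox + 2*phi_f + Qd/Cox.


Step 1: Vt = phi_ms - Qox/Cox + 2*phi_f + Qd/Cox
Step 2: Vt = -0.03 - 0.0988 + 2*0.38 + 0.4871
Step 3: Vt = -0.03 - 0.0988 + 0.76 + 0.4871
Step 4: Vt = 1.1183 V

1.1183


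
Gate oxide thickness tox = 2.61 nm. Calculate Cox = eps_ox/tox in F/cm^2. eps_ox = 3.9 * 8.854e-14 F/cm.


Step 1: eps_ox = 3.9 * 8.854e-14 = 3.45306e-13 F/cm
Step 2: tox in cm = 2.61 nm * 1e-7 = 2.6100e-07 cm
Step 3: Cox = 3.45306e-13 / 2.6100e-07 = 1.32e-06 F/cm^2

1.32e-06


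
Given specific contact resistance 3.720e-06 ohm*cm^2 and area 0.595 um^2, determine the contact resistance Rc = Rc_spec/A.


Step 1: Convert area to cm^2: 0.595 um^2 = 5.9500e-09 cm^2
Step 2: Rc = Rc_spec / A = 3.720e-06 / 5.9500e-09
Step 3: Rc = 6.25e+02 ohms

6.25e+02


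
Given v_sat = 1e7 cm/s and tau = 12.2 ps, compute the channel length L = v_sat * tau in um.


Step 1: tau in seconds = 12.2 ps * 1e-12 = 1.2200e-11 s
Step 2: L = v_sat * tau = 1e7 * 1.2200e-11 = 1.2200e-04 cm
Step 3: L in um = 1.2200e-04 * 1e4 = 1.22 um

1.22


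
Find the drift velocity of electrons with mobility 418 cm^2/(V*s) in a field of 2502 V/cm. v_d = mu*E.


Step 1: v_d = mu * E
Step 2: v_d = 418 * 2502 = 1045836
Step 3: v_d = 1.05e+06 cm/s

1.05e+06


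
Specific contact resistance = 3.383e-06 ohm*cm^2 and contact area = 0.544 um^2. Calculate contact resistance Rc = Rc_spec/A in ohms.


Step 1: Convert area to cm^2: 0.544 um^2 = 5.4400e-09 cm^2
Step 2: Rc = Rc_spec / A = 3.383e-06 / 5.4400e-09
Step 3: Rc = 6.22e+02 ohms

6.22e+02


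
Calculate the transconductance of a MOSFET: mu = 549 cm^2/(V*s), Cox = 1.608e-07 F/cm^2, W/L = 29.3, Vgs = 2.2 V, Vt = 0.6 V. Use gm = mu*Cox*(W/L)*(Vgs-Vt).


Step 1: Vov = Vgs - Vt = 2.2 - 0.6 = 1.6 V
Step 2: gm = mu * Cox * (W/L) * Vov
Step 3: gm = 549 * 1.608e-07 * 29.3 * 1.6 = 4.14e-03 S

4.14e-03


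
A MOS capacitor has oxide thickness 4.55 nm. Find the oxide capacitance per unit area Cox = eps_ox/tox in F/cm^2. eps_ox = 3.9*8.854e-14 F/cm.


Step 1: eps_ox = 3.9 * 8.854e-14 = 3.45306e-13 F/cm
Step 2: tox in cm = 4.55 nm * 1e-7 = 4.5500e-07 cm
Step 3: Cox = 3.45306e-13 / 4.5500e-07 = 7.59e-07 F/cm^2

7.59e-07


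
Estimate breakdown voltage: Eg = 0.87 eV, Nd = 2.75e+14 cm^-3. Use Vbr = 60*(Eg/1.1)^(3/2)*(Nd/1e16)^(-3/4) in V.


Step 1: Eg/1.1 = 0.87/1.1 = 0.790909
Step 2: (Eg/1.1)^1.5 = 0.790909^1.5 = 0.703380
Step 3: (Nd/1e16)^(-0.75) = (0.0275)^(-0.75) = 14.808139
Step 4: Vbr = 60 * 0.703380 * 14.808139 = 624.9 V

624.9


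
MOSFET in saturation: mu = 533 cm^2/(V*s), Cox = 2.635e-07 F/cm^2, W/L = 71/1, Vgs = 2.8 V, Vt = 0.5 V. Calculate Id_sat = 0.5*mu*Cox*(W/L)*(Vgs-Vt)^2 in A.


Step 1: Overdrive voltage Vov = Vgs - Vt = 2.8 - 0.5 = 2.3 V
Step 2: W/L = 71/1 = 71
Step 3: Id = 0.5 * 533 * 2.635e-07 * 71 * 2.3^2
Step 4: Id = 2.64e-02 A

2.64e-02


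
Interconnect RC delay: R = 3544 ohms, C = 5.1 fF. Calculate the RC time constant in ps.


Step 1: tau = R * C
Step 2: tau = 3544 * 5.1 fF = 3544 * 5.1e-15 F
Step 3: tau = 1.80744e-11 s = 18.0744 ps

18.0744


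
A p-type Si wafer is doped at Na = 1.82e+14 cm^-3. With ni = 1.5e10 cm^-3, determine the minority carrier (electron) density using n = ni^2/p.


Step 1: Majority hole concentration p ≈ Na = 1.82e+14 cm^-3
Step 2: n = ni^2 / Na = (1.5e10)^2 / 1.82e+14
Step 3: n = 1.24e+06 cm^-3

1.24e+06


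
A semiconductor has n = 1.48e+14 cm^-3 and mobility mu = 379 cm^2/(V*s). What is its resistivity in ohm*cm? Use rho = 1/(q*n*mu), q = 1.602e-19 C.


Step 1: sigma = q * n * mu = 1.602e-19 * 1.48e+14 * 379 = 8.98594e-03 S/cm
Step 2: rho = 1 / sigma = 1 / 8.98594e-03 = 111.3 ohm*cm

111.3


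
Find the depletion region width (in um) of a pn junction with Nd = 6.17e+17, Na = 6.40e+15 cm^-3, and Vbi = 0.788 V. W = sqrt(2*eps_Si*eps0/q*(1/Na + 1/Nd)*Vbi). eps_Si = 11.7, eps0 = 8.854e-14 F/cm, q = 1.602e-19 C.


Step 1: 1/Na + 1/Nd = 1/6.40e+15 + 1/6.17e+17 = 1.57871e-16
Step 2: 2*eps*eps0/q = 2*11.7*8.854e-14/1.602e-19 = 1.293281e+07
Step 3: W^2 = 1.293281e+07 * 1.57871e-16 * 0.788 = 1.60887e-09
Step 4: W = sqrt(1.60887e-09) = 4.011e-05 cm = 0.4011 um

0.4011


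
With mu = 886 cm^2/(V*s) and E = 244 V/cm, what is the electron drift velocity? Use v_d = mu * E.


Step 1: v_d = mu * E
Step 2: v_d = 886 * 244 = 216184
Step 3: v_d = 2.16e+05 cm/s

2.16e+05


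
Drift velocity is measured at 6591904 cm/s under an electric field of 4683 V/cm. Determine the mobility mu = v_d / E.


Step 1: mu = v_d / E
Step 2: mu = 6591904 / 4683
Step 3: mu = 1407.62 cm^2/(V*s)

1407.62


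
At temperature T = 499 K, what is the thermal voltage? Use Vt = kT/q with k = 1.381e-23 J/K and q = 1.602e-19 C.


Step 1: kT = 1.381e-23 * 499 = 6.89119e-21 J
Step 2: Vt = kT/q = 6.89119e-21 / 1.602e-19
Step 3: Vt = 0.04302 V

0.04302


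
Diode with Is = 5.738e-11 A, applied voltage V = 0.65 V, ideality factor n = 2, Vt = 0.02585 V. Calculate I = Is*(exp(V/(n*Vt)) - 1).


Step 1: V/(n*Vt) = 0.65/(2*0.02585) = 12.5725
Step 2: exp(12.5725) = 2.8851e+05
Step 3: I = 5.738e-11 * (2.8851e+05 - 1) = 1.66e-05 A

1.66e-05


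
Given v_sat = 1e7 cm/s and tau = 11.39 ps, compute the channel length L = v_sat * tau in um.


Step 1: tau in seconds = 11.39 ps * 1e-12 = 1.1390e-11 s
Step 2: L = v_sat * tau = 1e7 * 1.1390e-11 = 1.1390e-04 cm
Step 3: L in um = 1.1390e-04 * 1e4 = 1.139 um

1.139


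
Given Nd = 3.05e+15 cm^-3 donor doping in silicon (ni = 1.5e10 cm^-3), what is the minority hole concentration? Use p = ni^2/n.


Step 1: Since Nd >> ni, n ≈ Nd = 3.05e+15 cm^-3
Step 2: p = ni^2 / n = (1.5e10)^2 / 3.05e+15
Step 3: p = 2.25e20 / 3.05e+15 = 7.38e+04 cm^-3

7.38e+04


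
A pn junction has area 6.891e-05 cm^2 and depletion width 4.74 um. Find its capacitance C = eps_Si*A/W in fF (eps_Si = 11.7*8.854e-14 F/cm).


Step 1: eps_Si = 11.7 * 8.854e-14 = 1.035918e-12 F/cm
Step 2: W in cm = 4.74 * 1e-4 = 4.74e-04 cm
Step 3: C = 1.035918e-12 * 6.891e-05 / 4.74e-04 = 1.506015e-13 F
Step 4: C = 150.6 fF

150.6


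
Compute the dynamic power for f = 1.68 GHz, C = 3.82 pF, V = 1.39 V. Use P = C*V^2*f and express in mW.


Step 1: V^2 = 1.39^2 = 1.9321 V^2
Step 2: P = C*V^2*f = 3.82e-12 F * 1.9321 * 1.68e9 Hz
Step 3: P = 1.239944496e-02 W
Step 4: P = 12.399 mW

12.399


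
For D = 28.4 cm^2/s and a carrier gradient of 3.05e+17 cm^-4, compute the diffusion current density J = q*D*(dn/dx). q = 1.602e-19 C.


Step 1: J = q * D * (dn/dx)
Step 2: J = 1.602e-19 * 28.4 * 3.05e+17
Step 3: J = 1.39e+00 A/cm^2

1.39e+00


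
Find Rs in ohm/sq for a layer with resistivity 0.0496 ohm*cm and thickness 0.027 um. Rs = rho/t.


Step 1: Convert thickness to cm: t = 0.027 um = 2.7000e-06 cm
Step 2: Rs = rho / t = 0.0496 / 2.7000e-06
Step 3: Rs = 18370.4 ohm/sq

18370.4


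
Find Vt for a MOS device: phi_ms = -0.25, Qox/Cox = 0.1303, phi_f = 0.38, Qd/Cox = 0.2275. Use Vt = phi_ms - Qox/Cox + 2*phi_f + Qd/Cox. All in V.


Step 1: Vt = phi_ms - Qox/Cox + 2*phi_f + Qd/Cox
Step 2: Vt = -0.25 - 0.1303 + 2*0.38 + 0.2275
Step 3: Vt = -0.25 - 0.1303 + 0.76 + 0.2275
Step 4: Vt = 0.6072 V

0.6072


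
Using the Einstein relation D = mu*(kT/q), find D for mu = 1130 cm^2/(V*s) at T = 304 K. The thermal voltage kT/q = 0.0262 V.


Step 1: D = mu * (kT/q)
Step 2: D = 1130 * 0.0262
Step 3: D = 29.61 cm^2/s

29.61


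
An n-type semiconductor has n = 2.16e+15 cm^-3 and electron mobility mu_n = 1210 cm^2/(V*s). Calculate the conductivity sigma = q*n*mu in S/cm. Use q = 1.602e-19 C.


Step 1: sigma = q * n * mu
Step 2: sigma = 1.602e-19 * 2.16e+15 * 1210
Step 3: sigma = 4.187e-01 S/cm

4.187e-01


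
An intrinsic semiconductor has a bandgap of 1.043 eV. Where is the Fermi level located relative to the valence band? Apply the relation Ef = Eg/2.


Step 1: For an intrinsic semiconductor, the Fermi level sits at midgap.
Step 2: Ef = Eg / 2 = 1.043 / 2 = 0.5215 eV

0.5215


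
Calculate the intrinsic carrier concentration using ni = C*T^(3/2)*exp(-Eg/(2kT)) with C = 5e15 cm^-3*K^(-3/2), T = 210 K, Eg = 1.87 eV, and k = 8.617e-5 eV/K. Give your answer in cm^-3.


Step 1: Compute kT = 8.617e-5 * 210 = 0.0180957 eV
Step 2: Exponent = -Eg/(2kT) = -1.87/(2*0.0180957) = -51.66973
Step 3: T^(3/2) = 210^1.5 = 3043.19
Step 4: ni = 5e15 * 3043.19 * exp(-51.66973) = 5.53e-04 cm^-3

5.53e-04


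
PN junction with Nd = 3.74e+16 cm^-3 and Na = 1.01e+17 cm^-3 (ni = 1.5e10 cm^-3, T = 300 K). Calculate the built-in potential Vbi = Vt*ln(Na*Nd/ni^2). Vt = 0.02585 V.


Step 1: Compute Na*Nd/ni^2 = 1.01e+17 * 3.74e+16 / (1.5e10)^2 = 1.6788e+13
Step 2: ln(1.6788e+13) = 30.4517
Step 3: Vbi = 0.02585 * 30.4517 = 0.787 V

0.787


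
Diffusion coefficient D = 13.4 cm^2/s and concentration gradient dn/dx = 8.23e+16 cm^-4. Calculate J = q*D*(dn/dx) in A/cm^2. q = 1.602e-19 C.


Step 1: J = q * D * (dn/dx)
Step 2: J = 1.602e-19 * 13.4 * 8.23e+16
Step 3: J = 1.77e-01 A/cm^2

1.77e-01


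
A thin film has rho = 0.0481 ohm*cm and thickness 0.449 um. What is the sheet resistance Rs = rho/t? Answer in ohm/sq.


Step 1: Convert thickness to cm: t = 0.449 um = 4.4900e-05 cm
Step 2: Rs = rho / t = 0.0481 / 4.4900e-05
Step 3: Rs = 1071.3 ohm/sq

1071.3


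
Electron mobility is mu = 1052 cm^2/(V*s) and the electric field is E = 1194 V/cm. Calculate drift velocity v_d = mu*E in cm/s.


Step 1: v_d = mu * E
Step 2: v_d = 1052 * 1194 = 1256088
Step 3: v_d = 1.26e+06 cm/s

1.26e+06


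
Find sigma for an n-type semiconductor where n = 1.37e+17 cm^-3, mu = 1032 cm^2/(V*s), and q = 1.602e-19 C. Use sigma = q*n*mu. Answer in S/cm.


Step 1: sigma = q * n * mu
Step 2: sigma = 1.602e-19 * 1.37e+17 * 1032
Step 3: sigma = 2.265e+01 S/cm

2.265e+01


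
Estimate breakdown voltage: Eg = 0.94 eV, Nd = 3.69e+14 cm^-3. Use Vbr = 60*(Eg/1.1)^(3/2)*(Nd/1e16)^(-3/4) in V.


Step 1: Eg/1.1 = 0.94/1.1 = 0.854545
Step 2: (Eg/1.1)^1.5 = 0.854545^1.5 = 0.789955
Step 3: (Nd/1e16)^(-0.75) = (0.0369)^(-0.75) = 11.877642
Step 4: Vbr = 60 * 0.789955 * 11.877642 = 563.0 V

563.0


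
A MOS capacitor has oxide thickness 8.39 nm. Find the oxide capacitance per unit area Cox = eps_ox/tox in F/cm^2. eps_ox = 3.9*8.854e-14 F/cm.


Step 1: eps_ox = 3.9 * 8.854e-14 = 3.45306e-13 F/cm
Step 2: tox in cm = 8.39 nm * 1e-7 = 8.3900e-07 cm
Step 3: Cox = 3.45306e-13 / 8.3900e-07 = 4.12e-07 F/cm^2

4.12e-07


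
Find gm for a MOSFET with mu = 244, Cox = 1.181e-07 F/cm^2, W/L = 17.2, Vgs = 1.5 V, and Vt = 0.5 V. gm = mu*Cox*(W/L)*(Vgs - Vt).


Step 1: Vov = Vgs - Vt = 1.5 - 0.5 = 1.0 V
Step 2: gm = mu * Cox * (W/L) * Vov
Step 3: gm = 244 * 1.181e-07 * 17.2 * 1.0 = 4.96e-04 S

4.96e-04


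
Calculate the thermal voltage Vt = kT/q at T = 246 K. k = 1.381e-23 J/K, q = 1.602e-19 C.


Step 1: kT = 1.381e-23 * 246 = 3.39726e-21 J
Step 2: Vt = kT/q = 3.39726e-21 / 1.602e-19
Step 3: Vt = 0.02121 V

0.02121


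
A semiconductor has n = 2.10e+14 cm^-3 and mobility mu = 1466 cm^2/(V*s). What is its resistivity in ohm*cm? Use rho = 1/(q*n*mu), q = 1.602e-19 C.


Step 1: sigma = q * n * mu = 1.602e-19 * 2.10e+14 * 1466 = 4.93192e-02 S/cm
Step 2: rho = 1 / sigma = 1 / 4.93192e-02 = 20.28 ohm*cm

20.28


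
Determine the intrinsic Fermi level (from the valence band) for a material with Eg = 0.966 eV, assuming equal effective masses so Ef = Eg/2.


Step 1: For an intrinsic semiconductor, the Fermi level sits at midgap.
Step 2: Ef = Eg / 2 = 0.966 / 2 = 0.483 eV

0.483


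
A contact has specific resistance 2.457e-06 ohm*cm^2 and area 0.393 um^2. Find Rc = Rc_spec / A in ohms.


Step 1: Convert area to cm^2: 0.393 um^2 = 3.9300e-09 cm^2
Step 2: Rc = Rc_spec / A = 2.457e-06 / 3.9300e-09
Step 3: Rc = 6.25e+02 ohms

6.25e+02


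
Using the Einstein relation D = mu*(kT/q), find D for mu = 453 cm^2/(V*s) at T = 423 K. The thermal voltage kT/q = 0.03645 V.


Step 1: D = mu * (kT/q)
Step 2: D = 453 * 0.03645
Step 3: D = 16.51 cm^2/s

16.51


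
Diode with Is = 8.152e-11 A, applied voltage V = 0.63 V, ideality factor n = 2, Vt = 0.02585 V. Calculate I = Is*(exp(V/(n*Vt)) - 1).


Step 1: V/(n*Vt) = 0.63/(2*0.02585) = 12.1857
Step 2: exp(12.1857) = 1.9597e+05
Step 3: I = 8.152e-11 * (1.9597e+05 - 1) = 1.60e-05 A

1.60e-05


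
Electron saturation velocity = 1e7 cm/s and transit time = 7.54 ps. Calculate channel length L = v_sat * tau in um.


Step 1: tau in seconds = 7.54 ps * 1e-12 = 7.5400e-12 s
Step 2: L = v_sat * tau = 1e7 * 7.5400e-12 = 7.5400e-05 cm
Step 3: L in um = 7.5400e-05 * 1e4 = 0.754 um

0.754


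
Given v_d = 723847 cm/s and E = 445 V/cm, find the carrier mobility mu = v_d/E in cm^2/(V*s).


Step 1: mu = v_d / E
Step 2: mu = 723847 / 445
Step 3: mu = 1626.62 cm^2/(V*s)

1626.62


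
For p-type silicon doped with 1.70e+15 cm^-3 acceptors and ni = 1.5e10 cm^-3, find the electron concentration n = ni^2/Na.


Step 1: Majority hole concentration p ≈ Na = 1.70e+15 cm^-3
Step 2: n = ni^2 / Na = (1.5e10)^2 / 1.70e+15
Step 3: n = 1.32e+05 cm^-3

1.32e+05


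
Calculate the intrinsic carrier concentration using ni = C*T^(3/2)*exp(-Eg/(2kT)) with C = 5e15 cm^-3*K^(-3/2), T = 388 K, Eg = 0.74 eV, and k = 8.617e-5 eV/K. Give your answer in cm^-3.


Step 1: Compute kT = 8.617e-5 * 388 = 0.03343396 eV
Step 2: Exponent = -Eg/(2kT) = -0.74/(2*0.03343396) = -11.06659
Step 3: T^(3/2) = 388^1.5 = 7642.71
Step 4: ni = 5e15 * 7642.71 * exp(-11.06659) = 5.97e+14 cm^-3

5.97e+14


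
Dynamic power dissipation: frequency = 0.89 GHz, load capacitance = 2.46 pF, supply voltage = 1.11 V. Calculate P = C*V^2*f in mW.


Step 1: V^2 = 1.11^2 = 1.2321 V^2
Step 2: P = C*V^2*f = 2.46e-12 F * 1.2321 * 0.89e9 Hz
Step 3: P = 2.69755974e-03 W
Step 4: P = 2.698 mW

2.698


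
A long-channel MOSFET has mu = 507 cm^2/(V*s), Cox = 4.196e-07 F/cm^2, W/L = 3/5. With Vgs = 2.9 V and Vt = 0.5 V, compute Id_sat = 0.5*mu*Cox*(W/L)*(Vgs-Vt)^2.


Step 1: Overdrive voltage Vov = Vgs - Vt = 2.9 - 0.5 = 2.4 V
Step 2: W/L = 3/5 = 0.6
Step 3: Id = 0.5 * 507 * 4.196e-07 * 0.6 * 2.4^2
Step 4: Id = 3.68e-04 A

3.68e-04


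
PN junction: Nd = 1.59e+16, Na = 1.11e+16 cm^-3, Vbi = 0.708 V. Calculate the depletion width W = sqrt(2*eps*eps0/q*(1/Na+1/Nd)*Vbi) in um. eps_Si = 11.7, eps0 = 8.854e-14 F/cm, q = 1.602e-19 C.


Step 1: 1/Na + 1/Nd = 1/1.11e+16 + 1/1.59e+16 = 1.52983e-16
Step 2: 2*eps*eps0/q = 2*11.7*8.854e-14/1.602e-19 = 1.293281e+07
Step 3: W^2 = 1.293281e+07 * 1.52983e-16 * 0.708 = 1.40078e-09
Step 4: W = sqrt(1.40078e-09) = 3.743e-05 cm = 0.3743 um

0.3743


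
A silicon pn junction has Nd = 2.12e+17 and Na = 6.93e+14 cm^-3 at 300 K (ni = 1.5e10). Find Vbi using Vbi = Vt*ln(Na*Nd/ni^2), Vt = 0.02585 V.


Step 1: Compute Na*Nd/ni^2 = 6.93e+14 * 2.12e+17 / (1.5e10)^2 = 6.5296e+11
Step 2: ln(6.5296e+11) = 27.2048
Step 3: Vbi = 0.02585 * 27.2048 = 0.703 V

0.703


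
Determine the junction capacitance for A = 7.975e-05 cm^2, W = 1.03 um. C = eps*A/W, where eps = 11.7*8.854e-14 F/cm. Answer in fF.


Step 1: eps_Si = 11.7 * 8.854e-14 = 1.035918e-12 F/cm
Step 2: W in cm = 1.03 * 1e-4 = 1.03e-04 cm
Step 3: C = 1.035918e-12 * 7.975e-05 / 1.03e-04 = 8.020821e-13 F
Step 4: C = 802.08 fF

802.08


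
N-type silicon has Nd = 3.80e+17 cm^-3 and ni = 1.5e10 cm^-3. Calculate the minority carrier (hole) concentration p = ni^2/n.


Step 1: Since Nd >> ni, n ≈ Nd = 3.80e+17 cm^-3
Step 2: p = ni^2 / n = (1.5e10)^2 / 3.80e+17
Step 3: p = 2.25e20 / 3.80e+17 = 5.92e+02 cm^-3

5.92e+02


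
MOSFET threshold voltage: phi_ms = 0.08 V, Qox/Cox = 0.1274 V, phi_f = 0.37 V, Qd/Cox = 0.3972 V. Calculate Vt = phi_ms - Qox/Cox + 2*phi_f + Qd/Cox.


Step 1: Vt = phi_ms - Qox/Cox + 2*phi_f + Qd/Cox
Step 2: Vt = 0.08 - 0.1274 + 2*0.37 + 0.3972
Step 3: Vt = 0.08 - 0.1274 + 0.74 + 0.3972
Step 4: Vt = 1.0898 V

1.0898


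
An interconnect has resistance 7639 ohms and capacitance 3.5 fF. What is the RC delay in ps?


Step 1: tau = R * C
Step 2: tau = 7639 * 3.5 fF = 7639 * 3.5e-15 F
Step 3: tau = 2.67365e-11 s = 26.7365 ps

26.7365


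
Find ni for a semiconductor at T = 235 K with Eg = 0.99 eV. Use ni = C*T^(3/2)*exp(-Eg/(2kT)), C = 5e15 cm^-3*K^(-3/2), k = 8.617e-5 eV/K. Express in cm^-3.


Step 1: Compute kT = 8.617e-5 * 235 = 0.02024995 eV
Step 2: Exponent = -Eg/(2kT) = -0.99/(2*0.02024995) = -24.44450
Step 3: T^(3/2) = 235^1.5 = 3602.48
Step 4: ni = 5e15 * 3602.48 * exp(-24.44450) = 4.36e+08 cm^-3

4.36e+08


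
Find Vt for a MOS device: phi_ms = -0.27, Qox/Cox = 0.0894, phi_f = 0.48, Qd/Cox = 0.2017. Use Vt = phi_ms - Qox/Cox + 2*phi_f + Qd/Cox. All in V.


Step 1: Vt = phi_ms - Qox/Cox + 2*phi_f + Qd/Cox
Step 2: Vt = -0.27 - 0.0894 + 2*0.48 + 0.2017
Step 3: Vt = -0.27 - 0.0894 + 0.96 + 0.2017
Step 4: Vt = 0.8023 V

0.8023


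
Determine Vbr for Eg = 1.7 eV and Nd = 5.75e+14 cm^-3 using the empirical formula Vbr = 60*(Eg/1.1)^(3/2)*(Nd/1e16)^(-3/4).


Step 1: Eg/1.1 = 1.7/1.1 = 1.545455
Step 2: (Eg/1.1)^1.5 = 1.545455^1.5 = 1.921253
Step 3: (Nd/1e16)^(-0.75) = (0.0575)^(-0.75) = 8.516264
Step 4: Vbr = 60 * 1.921253 * 8.516264 = 981.7 V

981.7


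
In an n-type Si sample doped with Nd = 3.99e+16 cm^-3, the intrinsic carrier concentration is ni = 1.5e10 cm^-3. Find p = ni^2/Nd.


Step 1: Since Nd >> ni, n ≈ Nd = 3.99e+16 cm^-3
Step 2: p = ni^2 / n = (1.5e10)^2 / 3.99e+16
Step 3: p = 2.25e20 / 3.99e+16 = 5.64e+03 cm^-3

5.64e+03


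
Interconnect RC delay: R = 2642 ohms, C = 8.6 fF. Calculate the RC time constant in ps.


Step 1: tau = R * C
Step 2: tau = 2642 * 8.6 fF = 2642 * 8.6e-15 F
Step 3: tau = 2.27212e-11 s = 22.7212 ps

22.7212


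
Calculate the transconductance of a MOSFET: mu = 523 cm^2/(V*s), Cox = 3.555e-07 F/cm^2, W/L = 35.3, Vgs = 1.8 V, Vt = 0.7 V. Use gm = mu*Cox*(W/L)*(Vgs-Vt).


Step 1: Vov = Vgs - Vt = 1.8 - 0.7 = 1.1 V
Step 2: gm = mu * Cox * (W/L) * Vov
Step 3: gm = 523 * 3.555e-07 * 35.3 * 1.1 = 7.22e-03 S

7.22e-03


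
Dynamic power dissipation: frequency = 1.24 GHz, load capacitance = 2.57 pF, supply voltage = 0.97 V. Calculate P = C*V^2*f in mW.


Step 1: V^2 = 0.97^2 = 0.9409 V^2
Step 2: P = C*V^2*f = 2.57e-12 F * 0.9409 * 1.24e9 Hz
Step 3: P = 2.99846012e-03 W
Step 4: P = 2.998 mW

2.998


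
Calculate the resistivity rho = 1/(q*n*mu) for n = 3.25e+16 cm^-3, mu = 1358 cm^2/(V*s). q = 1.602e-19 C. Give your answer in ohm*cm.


Step 1: sigma = q * n * mu = 1.602e-19 * 3.25e+16 * 1358 = 7.07043e+00 S/cm
Step 2: rho = 1 / sigma = 1 / 7.07043e+00 = 0.1414 ohm*cm

0.1414


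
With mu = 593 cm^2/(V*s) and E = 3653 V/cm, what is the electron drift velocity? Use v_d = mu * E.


Step 1: v_d = mu * E
Step 2: v_d = 593 * 3653 = 2166229
Step 3: v_d = 2.17e+06 cm/s

2.17e+06


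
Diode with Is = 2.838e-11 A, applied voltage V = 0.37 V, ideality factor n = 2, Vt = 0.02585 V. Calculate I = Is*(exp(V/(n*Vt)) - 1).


Step 1: V/(n*Vt) = 0.37/(2*0.02585) = 7.1567
Step 2: exp(7.1567) = 1.2827e+03
Step 3: I = 2.838e-11 * (1.2827e+03 - 1) = 3.64e-08 A

3.64e-08


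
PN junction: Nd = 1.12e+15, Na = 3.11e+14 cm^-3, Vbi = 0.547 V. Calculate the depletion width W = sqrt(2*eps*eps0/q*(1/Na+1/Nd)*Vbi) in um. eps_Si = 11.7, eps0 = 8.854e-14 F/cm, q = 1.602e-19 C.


Step 1: 1/Na + 1/Nd = 1/3.11e+14 + 1/1.12e+15 = 4.10829e-15
Step 2: 2*eps*eps0/q = 2*11.7*8.854e-14/1.602e-19 = 1.293281e+07
Step 3: W^2 = 1.293281e+07 * 4.10829e-15 * 0.547 = 2.90631e-08
Step 4: W = sqrt(2.90631e-08) = 1.705e-04 cm = 1.705 um

1.705
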